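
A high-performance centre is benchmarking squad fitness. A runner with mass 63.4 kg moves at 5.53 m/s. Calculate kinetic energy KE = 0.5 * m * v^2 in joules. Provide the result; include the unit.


v^2 = 5.53^2 = 30.5809
KE = 0.5 * 63.4 * 30.5809
= 969.41 J

969.41 J


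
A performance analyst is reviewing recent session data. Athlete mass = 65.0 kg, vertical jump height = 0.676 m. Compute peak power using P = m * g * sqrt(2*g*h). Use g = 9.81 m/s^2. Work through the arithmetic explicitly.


sqrt(2 * 9.81 * 0.676) = sqrt(13.26312) = 3.641857 m/s
P = 65.0 * 9.81 * 3.641857
= 2322.23 W

2322.23 W


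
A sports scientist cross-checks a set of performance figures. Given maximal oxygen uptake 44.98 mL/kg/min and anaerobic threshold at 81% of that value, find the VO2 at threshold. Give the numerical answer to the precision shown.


Percentage as decimal = 0.81
VO2 at AT = 44.98 * 0.81 = 36.43 mL/kg/min

36.43 mL/kg/min


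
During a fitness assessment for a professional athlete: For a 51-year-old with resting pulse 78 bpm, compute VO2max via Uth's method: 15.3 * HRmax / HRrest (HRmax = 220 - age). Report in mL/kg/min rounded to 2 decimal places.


Step 1: HRmax = 220 - 51 = 169 bpm
Step 2: Ratio = 169 / 78 = 2.1667
Step 3: VO2max = 15.3 * 2.1667 = 33.15 mL/kg/min

33.15 mL/kg/min


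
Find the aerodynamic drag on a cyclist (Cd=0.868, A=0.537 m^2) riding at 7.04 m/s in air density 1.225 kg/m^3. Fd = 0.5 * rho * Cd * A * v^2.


Fd = 0.5 * 1.225 * 0.868 * 0.537 * 7.04^2
= 0.5 * 1.225 * 0.868 * 0.537 * 49.5616
= 14.15 N

14.15 N


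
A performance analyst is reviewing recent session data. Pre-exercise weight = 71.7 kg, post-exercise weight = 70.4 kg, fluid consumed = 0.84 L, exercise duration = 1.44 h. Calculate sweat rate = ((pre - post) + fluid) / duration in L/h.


Weight loss = 71.7 - 70.4 = 1.3 kg (approx L)
Total sweat = 1.3 + 0.84 = 2.14 L
Sweat rate = 2.14 / 1.44 = 1.486 L/h

1.486 L/h


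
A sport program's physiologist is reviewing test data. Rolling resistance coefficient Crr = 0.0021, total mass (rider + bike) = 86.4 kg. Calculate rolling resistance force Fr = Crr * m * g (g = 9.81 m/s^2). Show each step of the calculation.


Fr = Crr * m * g
= 0.0021 * 86.4 * 9.81
= 1.78 N

1.78 N


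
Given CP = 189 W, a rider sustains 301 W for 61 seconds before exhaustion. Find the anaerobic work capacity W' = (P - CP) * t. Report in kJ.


Excess power = 301 - 189 = 112 W
Work above CP = 112 * 61 = 6832 J
W' = 6.832 kJ

6.832 kJ


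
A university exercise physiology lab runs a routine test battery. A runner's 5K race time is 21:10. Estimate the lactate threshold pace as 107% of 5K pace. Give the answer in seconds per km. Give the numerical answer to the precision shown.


Total race time = 21*60 + 10 = 1270 seconds
5K pace = 1270 / 5 = 254.0 sec/km
LT pace = 254.0 * 1.07 = 271.78 sec/km

271.78 s/km


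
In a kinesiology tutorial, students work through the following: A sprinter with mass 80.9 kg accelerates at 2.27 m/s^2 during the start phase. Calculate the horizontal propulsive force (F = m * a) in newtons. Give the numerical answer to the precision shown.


F = m * a
= 80.9 * 2.27
= 183.64 N

183.64 N


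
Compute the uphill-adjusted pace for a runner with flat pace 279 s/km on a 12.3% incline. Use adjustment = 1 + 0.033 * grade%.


Adjustment factor = 1 + 0.033 * 12.3 = 1.4059
Grade-adjusted pace = 279 * 1.4059 = 392.25 s/km

392.25 s/km


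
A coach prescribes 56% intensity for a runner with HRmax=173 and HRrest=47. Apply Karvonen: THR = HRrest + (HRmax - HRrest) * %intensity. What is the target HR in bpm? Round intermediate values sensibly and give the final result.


Heart rate reserve = 173 - 47 = 126
Intensity fraction = 56 / 100 = 0.56
THR = 47 + 126 * 0.56 = 117.56 bpm

117.56 bpm


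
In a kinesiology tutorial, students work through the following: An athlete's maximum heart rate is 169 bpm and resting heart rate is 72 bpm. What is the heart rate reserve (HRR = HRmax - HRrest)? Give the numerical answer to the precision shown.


HRR = HRmax - HRrest
= 169 - 72
= 97 bpm

97 bpm


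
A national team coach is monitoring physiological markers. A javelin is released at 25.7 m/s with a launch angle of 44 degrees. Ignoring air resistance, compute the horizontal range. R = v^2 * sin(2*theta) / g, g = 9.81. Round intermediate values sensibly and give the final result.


Launch speed squared = 660.49
sin(2 * 44 deg) = 0.999391
Range = 660.49 * 0.999391 / 9.81
= 67.287 m

67.287 m


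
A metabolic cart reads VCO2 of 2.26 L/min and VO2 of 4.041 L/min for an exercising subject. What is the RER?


RER = VCO2 / VO2 = 2.26 / 4.041 = 0.5593

0.5593


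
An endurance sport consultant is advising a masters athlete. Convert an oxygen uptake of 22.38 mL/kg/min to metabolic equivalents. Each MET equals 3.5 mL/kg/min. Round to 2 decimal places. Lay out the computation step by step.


One MET = 3.5 mL/kg/min
Number of METs = 22.38 / 3.5
= 6.39 METs

6.39 METs


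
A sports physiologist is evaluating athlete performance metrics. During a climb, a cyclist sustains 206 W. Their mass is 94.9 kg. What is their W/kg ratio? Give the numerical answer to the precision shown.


Power-to-weight = 206 W / 94.9 kg
= 2.171 W/kg

2.171 W/kg


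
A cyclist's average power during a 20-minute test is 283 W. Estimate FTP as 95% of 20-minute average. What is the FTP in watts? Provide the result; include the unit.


FTP = 20-min power * 0.95
= 283 * 0.95
= 268.85 W

268.85 W


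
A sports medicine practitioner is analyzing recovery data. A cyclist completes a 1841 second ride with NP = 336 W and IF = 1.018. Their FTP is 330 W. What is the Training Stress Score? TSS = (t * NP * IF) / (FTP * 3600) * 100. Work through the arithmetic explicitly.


t * NP * IF = 1841 * 336 * 1.018 = 629710.368
FTP * 3600 = 1188000
TSS = (629710.368 / 1188000) * 100 = 53.01

53.01 TSS


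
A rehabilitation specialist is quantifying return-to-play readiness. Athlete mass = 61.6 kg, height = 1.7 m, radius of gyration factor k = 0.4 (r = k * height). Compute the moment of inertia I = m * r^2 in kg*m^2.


r = k * height = 0.4 * 1.7 = 0.68 m
r^2 = 0.68^2 = 0.4624
I = 61.6 * 0.4624 = 28.484 kg*m^2

28.484 kg*m^2


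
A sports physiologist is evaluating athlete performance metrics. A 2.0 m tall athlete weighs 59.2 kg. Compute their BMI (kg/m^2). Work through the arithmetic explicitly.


height^2 = 4.0 m^2
BMI = 59.2 / 4.0 = 14.8 kg/m^2

14.8 kg/m^2


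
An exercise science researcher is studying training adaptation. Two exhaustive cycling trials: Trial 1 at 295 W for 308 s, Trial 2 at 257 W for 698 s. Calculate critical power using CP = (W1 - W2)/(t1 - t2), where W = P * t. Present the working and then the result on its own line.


W1 = 295 * 308 = 90860 J
W2 = 257 * 698 = 179386 J
CP = (90860 - 179386) / (308 - 698)
= -88526 / -390
= 226.99 W

226.99 W


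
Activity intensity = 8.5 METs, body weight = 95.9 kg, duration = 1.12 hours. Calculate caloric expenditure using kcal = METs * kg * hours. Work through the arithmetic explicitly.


kcal = 8.5 * 95.9 * 1.12
= 815.15 * 1.12
= 912.97 kcal

912.97 kcal


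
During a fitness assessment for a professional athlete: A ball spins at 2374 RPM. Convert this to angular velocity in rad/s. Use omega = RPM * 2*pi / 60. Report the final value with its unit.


omega = 2374 * 2 * pi / 60
= 2374 * 6.28318531 / 60
= 14916.282 / 60
= 248.605 rad/s

248.605 rad/s


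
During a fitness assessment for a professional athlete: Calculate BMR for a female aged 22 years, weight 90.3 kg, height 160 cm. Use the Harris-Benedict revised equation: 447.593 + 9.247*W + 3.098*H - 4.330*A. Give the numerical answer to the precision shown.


Substituting values:
W term = 9.247 * 90.3 = 835.0041
H term = 3.098 * 160 = 495.68
A term = 4.330 * 22 = 95.26
BMR = 1683.02 kcal/day

1683.02 kcal/day


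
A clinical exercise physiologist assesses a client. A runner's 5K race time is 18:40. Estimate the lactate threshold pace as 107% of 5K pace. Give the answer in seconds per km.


Total race time = 18*60 + 40 = 1120 seconds
5K pace = 1120 / 5 = 224.0 sec/km
LT pace = 224.0 * 1.07 = 239.68 sec/km

239.68 s/km


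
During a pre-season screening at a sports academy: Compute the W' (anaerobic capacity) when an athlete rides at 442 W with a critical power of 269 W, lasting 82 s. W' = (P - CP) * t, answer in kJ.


Above-CP power = 173 W
Duration = 82 s
W' = 173 * 82 = 14186 J
Convert: 14186 / 1000 = 14.186 kJ

14.186 kJ


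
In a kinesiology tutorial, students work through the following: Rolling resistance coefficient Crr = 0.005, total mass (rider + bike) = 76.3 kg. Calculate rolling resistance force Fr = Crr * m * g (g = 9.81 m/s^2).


Fr = Crr * m * g
= 0.005 * 76.3 * 9.81
= 3.743 N

3.743 N


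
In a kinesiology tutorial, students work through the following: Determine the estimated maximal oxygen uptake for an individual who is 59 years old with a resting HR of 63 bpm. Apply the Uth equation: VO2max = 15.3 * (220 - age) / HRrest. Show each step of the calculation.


HRmax = 220 - 59 = 161
VO2max = 15.3 * (161 / 63)
= 15.3 * 2.5556
= 39.1 mL/kg/min

39.1 mL/kg/min


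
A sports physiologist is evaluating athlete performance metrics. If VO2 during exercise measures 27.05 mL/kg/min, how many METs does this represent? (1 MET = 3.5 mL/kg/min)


METs = VO2 / 3.5 = 27.05 / 3.5 = 7.73

7.73 METs


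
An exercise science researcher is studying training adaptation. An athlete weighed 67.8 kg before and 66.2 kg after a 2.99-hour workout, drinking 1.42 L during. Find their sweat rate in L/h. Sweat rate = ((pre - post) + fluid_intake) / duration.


Body mass change = 1.6 kg
Total sweat loss = 1.6 + 1.42 = 3.02 L
Rate = 3.02 / 2.99 = 1.01 L/h

1.01 L/h


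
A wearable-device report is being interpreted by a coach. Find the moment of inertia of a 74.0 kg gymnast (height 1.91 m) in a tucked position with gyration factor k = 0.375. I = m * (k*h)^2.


Radius of gyration = 0.375 * 1.91 = 0.71625 m
I = 74.0 * 0.71625^2
= 74.0 * 0.513014
= 37.963 kg*m^2

37.963 kg*m^2


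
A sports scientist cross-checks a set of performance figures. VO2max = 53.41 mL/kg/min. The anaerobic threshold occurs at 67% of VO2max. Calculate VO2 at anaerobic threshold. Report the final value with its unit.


AT fraction = 67 / 100 = 0.67
AT VO2 = 53.41 * 0.67
= 35.78 mL/kg/min

35.78 mL/kg/min


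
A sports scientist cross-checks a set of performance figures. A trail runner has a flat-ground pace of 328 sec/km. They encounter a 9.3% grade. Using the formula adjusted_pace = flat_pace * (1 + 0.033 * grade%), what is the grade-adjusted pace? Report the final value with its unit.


Grade factor = 1 + 0.033 * 9.3 = 1.3069
Adjusted = 328 * 1.3069 = 428.66 sec/km

428.66 s/km


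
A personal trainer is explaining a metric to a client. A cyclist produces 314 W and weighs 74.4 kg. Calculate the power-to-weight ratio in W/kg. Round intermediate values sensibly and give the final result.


P/W = power / mass
= 314 / 74.4
= 4.22 W/kg

4.22 W/kg


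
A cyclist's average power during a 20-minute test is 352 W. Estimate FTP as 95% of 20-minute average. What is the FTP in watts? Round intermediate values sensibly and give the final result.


FTP = 20-min power * 0.95
= 352 * 0.95
= 334.4 W

334.4 W


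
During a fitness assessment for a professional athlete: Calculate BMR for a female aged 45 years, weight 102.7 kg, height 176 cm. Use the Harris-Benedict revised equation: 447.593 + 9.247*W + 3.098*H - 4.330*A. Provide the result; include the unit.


Substituting values:
W term = 9.247 * 102.7 = 949.6669
H term = 3.098 * 176 = 545.248
A term = 4.330 * 45 = 194.85
BMR = 1747.66 kcal/day

1747.66 kcal/day


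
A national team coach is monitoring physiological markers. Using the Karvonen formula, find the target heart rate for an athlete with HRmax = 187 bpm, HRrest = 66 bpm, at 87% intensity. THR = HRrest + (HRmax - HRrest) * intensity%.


HRR = 187 - 66 = 121
THR = 66 + 121 * 0.87
= 66 + 105.27
= 171.27 bpm

171.27 bpm


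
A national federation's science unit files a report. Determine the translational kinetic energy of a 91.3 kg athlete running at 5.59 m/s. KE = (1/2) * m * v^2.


KE = 0.5 * m * v^2
= 0.5 * 91.3 * 5.59^2
= 0.5 * 91.3 * 31.2481
= 1426.48 J

1426.48 J


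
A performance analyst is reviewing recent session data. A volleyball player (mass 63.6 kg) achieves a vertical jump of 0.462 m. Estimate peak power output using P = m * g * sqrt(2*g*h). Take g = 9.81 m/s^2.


2 * g * h = 2 * 9.81 * 0.462 = 9.06444
sqrt(9.06444) = 3.010721 m/s
P = 63.6 * 9.81 * 3.010721 = 1878.44 W

1878.44 W


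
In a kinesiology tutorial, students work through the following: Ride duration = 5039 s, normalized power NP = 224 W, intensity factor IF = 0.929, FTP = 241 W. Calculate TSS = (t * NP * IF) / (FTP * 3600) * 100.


Numerator = 5039 * 224 * 0.929 = 1048595.744
Denominator = 241 * 3600 = 867600
TSS = 1048595.744 / 867600 * 100
= 120.86

120.86 TSS


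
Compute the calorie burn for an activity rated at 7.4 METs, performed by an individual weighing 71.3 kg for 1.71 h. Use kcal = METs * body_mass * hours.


Product of METs and mass = 7.4 * 71.3 = 527.62
Total kcal = 527.62 * 1.71 = 902.23 kcal

902.23 kcal


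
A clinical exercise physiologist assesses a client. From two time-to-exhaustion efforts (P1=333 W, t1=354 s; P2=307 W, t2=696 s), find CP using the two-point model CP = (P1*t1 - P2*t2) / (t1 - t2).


Work in trial 1 = 117882 J
Work in trial 2 = 213672 J
Delta work = -95790 J
Delta time = -342 s
CP = -95790 / -342 = 280.09 W

280.09 W


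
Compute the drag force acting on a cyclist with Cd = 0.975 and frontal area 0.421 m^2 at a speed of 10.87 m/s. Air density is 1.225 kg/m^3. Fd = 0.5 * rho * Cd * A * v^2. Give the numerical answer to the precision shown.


Step 1: v^2 = 118.1569
Step 2: Fd = 0.5 * 1.225 * 0.975 * 0.421 * 118.1569
= 29.707 N

29.707 N


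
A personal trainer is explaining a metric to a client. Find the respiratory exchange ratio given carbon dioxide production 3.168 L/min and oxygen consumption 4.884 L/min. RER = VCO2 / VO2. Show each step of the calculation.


VCO2 = 3.168 L/min
VO2 = 4.884 L/min
RER = 3.168 / 4.884 = 0.6486

0.6486


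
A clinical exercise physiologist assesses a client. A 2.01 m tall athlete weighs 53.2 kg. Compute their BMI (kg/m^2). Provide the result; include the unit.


height^2 = 4.0401 m^2
BMI = 53.2 / 4.0401 = 13.17 kg/m^2

13.17 kg/m^2


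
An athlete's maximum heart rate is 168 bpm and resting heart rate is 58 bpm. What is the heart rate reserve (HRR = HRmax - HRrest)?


HRR = HRmax - HRrest
= 168 - 58
= 110 bpm

110 bpm


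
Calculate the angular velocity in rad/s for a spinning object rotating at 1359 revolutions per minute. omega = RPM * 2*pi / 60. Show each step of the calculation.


omega = RPM * 2*pi / 60
= 1359 * 6.28318531 / 60
= 142.314 rad/s

142.314 rad/s


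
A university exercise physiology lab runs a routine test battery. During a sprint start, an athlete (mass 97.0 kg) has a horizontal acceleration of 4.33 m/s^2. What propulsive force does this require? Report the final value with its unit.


Propulsive force = mass * acceleration
= 97.0 kg * 4.33 m/s^2
= 420.01 N

420.01 N


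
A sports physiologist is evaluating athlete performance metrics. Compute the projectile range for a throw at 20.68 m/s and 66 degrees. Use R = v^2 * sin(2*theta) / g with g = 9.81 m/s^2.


Two times the angle = 132 degrees
sin(132) = 0.743145
R = 427.6624 * 0.743145 / 9.81 = 32.397 m

32.397 m


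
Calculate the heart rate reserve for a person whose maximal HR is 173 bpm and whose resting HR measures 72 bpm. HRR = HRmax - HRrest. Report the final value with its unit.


HRmax = 173 bpm
HRrest = 72 bpm
HRR = 173 - 72 = 101 bpm

101 bpm


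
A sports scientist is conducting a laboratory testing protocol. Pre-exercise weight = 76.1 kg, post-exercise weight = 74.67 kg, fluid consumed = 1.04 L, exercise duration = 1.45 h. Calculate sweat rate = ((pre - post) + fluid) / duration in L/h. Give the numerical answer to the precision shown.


Weight loss = 76.1 - 74.67 = 1.43 kg (approx L)
Total sweat = 1.43 + 1.04 = 2.47 L
Sweat rate = 2.47 / 1.45 = 1.703 L/h

1.703 L/h


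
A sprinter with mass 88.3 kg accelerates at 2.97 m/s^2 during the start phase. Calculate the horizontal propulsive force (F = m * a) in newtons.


F = m * a
= 88.3 * 2.97
= 262.25 N

262.25 N


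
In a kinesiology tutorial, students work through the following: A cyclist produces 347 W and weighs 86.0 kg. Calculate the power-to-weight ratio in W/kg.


P/W = power / mass
= 347 / 86.0
= 4.035 W/kg

4.035 W/kg


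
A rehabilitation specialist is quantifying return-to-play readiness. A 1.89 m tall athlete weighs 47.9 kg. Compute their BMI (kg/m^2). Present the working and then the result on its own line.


height^2 = 3.5721 m^2
BMI = 47.9 / 3.5721 = 13.41 kg/m^2

13.41 kg/m^2


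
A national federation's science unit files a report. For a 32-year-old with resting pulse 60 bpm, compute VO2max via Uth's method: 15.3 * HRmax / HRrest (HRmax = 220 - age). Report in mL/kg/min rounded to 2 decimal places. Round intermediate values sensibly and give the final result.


Step 1: HRmax = 220 - 32 = 188 bpm
Step 2: Ratio = 188 / 60 = 3.1333
Step 3: VO2max = 15.3 * 3.1333 = 47.94 mL/kg/min

47.94 mL/kg/min


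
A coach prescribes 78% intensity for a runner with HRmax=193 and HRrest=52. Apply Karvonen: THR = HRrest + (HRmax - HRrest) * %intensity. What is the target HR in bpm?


Heart rate reserve = 193 - 52 = 141
Intensity fraction = 78 / 100 = 0.78
THR = 52 + 141 * 0.78 = 161.98 bpm

161.98 bpm


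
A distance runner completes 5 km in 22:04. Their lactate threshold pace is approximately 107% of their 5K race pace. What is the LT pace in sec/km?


Convert to seconds: 22 min 4 s = 1324 s
Pace per km = 1324 / 5 = 264.8 s/km
LT pace = 264.8 * 1.07 = 283.34 s/km

283.34 s/km


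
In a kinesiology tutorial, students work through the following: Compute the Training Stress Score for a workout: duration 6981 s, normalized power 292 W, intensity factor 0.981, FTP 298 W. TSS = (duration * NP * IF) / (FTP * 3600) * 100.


Product = 6981 * 292 * 0.981 = 1999721.412
Base = 298 * 3600 = 1072800
TSS = 1999721.412 / 1072800 * 100 = 186.4

186.4 TSS


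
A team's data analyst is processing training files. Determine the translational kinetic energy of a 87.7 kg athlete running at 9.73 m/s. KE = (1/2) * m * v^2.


KE = 0.5 * m * v^2
= 0.5 * 87.7 * 9.73^2
= 0.5 * 87.7 * 94.6729
= 4151.41 J

4151.41 J


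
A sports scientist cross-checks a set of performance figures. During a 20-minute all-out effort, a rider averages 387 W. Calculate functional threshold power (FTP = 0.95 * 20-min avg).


FTP = 0.95 * 387
= 367.65 W

367.65 W


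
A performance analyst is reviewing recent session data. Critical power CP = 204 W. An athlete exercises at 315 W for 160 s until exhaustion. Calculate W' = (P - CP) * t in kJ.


P - CP = 315 - 204 = 111 W
W' = 111 * 160 = 17760 J
= 17760 / 1000 = 17.76 kJ

17.76 kJ


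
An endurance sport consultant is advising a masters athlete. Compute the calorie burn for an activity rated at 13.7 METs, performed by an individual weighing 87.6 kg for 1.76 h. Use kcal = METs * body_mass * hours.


Product of METs and mass = 13.7 * 87.6 = 1200.12
Total kcal = 1200.12 * 1.76 = 2112.21 kcal

2112.21 kcal


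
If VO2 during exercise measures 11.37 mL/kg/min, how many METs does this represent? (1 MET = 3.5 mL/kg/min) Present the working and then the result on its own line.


METs = VO2 / 3.5 = 11.37 / 3.5 = 3.25

3.25 METs


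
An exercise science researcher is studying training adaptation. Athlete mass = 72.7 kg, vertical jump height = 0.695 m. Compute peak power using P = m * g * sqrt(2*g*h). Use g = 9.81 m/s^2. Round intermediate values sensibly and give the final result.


sqrt(2 * 9.81 * 0.695) = sqrt(13.6359) = 3.692682 m/s
P = 72.7 * 9.81 * 3.692682
= 2633.57 W

2633.57 W


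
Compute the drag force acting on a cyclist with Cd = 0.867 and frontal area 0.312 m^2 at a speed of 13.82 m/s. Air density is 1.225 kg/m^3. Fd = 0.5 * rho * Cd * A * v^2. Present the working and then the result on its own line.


Step 1: v^2 = 190.9924
Step 2: Fd = 0.5 * 1.225 * 0.867 * 0.312 * 190.9924
= 31.644 N

31.644 N


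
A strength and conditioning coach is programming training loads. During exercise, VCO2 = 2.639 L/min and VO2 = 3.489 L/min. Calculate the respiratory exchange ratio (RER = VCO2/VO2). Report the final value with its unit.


RER = VCO2 / VO2
= 2.639 / 3.489
= 0.7564

0.7564


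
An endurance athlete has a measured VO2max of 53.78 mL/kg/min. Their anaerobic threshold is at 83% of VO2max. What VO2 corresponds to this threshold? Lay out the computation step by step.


Anaerobic threshold VO2 = VO2max * 83%
= 53.78 * 0.83
= 44.64 mL/kg/min

44.64 mL/kg/min


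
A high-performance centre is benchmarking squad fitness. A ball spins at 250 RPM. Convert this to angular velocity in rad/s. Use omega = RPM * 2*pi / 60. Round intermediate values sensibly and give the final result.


omega = 250 * 2 * pi / 60
= 250 * 6.28318531 / 60
= 1570.796 / 60
= 26.18 rad/s

26.18 rad/s


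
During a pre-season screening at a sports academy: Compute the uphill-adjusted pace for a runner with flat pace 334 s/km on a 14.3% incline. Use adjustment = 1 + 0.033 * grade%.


Adjustment factor = 1 + 0.033 * 14.3 = 1.4719
Grade-adjusted pace = 334 * 1.4719 = 491.61 s/km

491.61 s/km


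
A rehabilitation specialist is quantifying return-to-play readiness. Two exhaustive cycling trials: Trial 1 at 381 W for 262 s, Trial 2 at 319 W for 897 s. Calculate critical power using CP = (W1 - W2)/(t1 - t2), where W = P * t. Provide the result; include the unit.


W1 = 381 * 262 = 99822 J
W2 = 319 * 897 = 286143 J
CP = (99822 - 286143) / (262 - 897)
= -186321 / -635
= 293.42 W

293.42 W


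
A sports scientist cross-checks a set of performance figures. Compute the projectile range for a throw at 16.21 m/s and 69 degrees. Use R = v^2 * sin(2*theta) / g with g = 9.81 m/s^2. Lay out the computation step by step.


Two times the angle = 138 degrees
sin(138) = 0.669131
R = 262.7641 * 0.669131 / 9.81 = 17.923 m

17.923 m


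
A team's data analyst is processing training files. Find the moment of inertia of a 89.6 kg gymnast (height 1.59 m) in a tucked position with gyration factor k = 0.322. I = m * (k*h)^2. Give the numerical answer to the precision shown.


Radius of gyration = 0.322 * 1.59 = 0.51198 m
I = 89.6 * 0.51198^2
= 89.6 * 0.262124
= 23.486 kg*m^2

23.486 kg*m^2


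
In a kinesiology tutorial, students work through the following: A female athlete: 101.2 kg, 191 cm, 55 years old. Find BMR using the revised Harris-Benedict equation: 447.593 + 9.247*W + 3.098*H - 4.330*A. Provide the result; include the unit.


Intercept = 447.593
Weight contribution = 9.247 * 101.2 = 935.7964
Height contribution = 3.098 * 191 = 591.718
Age contribution = 4.33 * 55 = 238.15
BMR = 447.593 + 935.7964 + 591.718 - 238.15
= 1736.96 kcal/day

1736.96 kcal/day


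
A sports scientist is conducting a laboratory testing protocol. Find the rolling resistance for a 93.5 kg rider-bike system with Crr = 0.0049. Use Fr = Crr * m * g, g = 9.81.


m * g = 93.5 * 9.81 = 917.235 N
Fr = 0.0049 * 917.235 = 4.494 N

4.494 N


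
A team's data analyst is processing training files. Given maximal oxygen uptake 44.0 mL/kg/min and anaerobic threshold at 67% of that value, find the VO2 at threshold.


Percentage as decimal = 0.67
VO2 at AT = 44.0 * 0.67 = 29.48 mL/kg/min

29.48 mL/kg/min


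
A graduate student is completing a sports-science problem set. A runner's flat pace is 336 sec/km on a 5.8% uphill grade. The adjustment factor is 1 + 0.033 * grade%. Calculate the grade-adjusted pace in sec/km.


Factor = 1 + 0.033 * 5.8 = 1.1914
Adjusted pace = 336 * 1.1914
= 400.31 sec/km

400.31 s/km


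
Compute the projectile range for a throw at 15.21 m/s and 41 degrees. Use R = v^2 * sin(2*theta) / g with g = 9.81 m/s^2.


Two times the angle = 82 degrees
sin(82) = 0.990268
R = 231.3441 * 0.990268 / 9.81 = 23.353 m

23.353 m


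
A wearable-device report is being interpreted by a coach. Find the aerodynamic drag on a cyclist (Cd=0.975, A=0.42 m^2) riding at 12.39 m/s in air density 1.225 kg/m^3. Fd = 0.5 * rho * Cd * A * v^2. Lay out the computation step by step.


Fd = 0.5 * 1.225 * 0.975 * 0.42 * 12.39^2
= 0.5 * 1.225 * 0.975 * 0.42 * 153.5121
= 38.504 N

38.504 N


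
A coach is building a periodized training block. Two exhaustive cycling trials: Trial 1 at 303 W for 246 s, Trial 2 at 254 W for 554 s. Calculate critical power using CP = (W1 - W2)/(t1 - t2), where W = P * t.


W1 = 303 * 246 = 74538 J
W2 = 254 * 554 = 140716 J
CP = (74538 - 140716) / (246 - 554)
= -66178 / -308
= 214.86 W

214.86 W


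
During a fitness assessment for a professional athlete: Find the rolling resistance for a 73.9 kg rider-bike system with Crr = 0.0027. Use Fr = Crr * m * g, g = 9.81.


m * g = 73.9 * 9.81 = 724.959 N
Fr = 0.0027 * 724.959 = 1.957 N

1.957 N


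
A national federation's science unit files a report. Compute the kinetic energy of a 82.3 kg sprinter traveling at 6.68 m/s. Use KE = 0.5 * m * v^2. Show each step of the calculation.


Velocity squared = 44.6224
KE = 0.5 * 82.3 * 44.6224 = 1836.21 J

1836.21 J


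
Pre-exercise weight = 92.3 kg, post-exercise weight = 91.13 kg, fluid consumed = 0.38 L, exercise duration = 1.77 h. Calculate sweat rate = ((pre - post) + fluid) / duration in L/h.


Weight loss = 92.3 - 91.13 = 1.17 kg (approx L)
Total sweat = 1.17 + 0.38 = 1.55 L
Sweat rate = 1.55 / 1.77 = 0.876 L/h

0.876 L/h


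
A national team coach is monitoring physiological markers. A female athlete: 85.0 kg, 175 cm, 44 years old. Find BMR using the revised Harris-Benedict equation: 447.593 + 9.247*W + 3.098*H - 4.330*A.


Intercept = 447.593
Weight contribution = 9.247 * 85.0 = 785.995
Height contribution = 3.098 * 175 = 542.15
Age contribution = 4.33 * 44 = 190.52
BMR = 447.593 + 785.995 + 542.15 - 190.52
= 1585.22 kcal/day

1585.22 kcal/day


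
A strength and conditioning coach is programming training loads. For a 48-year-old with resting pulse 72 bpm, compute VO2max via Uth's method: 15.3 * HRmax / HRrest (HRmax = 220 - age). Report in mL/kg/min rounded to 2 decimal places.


Step 1: HRmax = 220 - 48 = 172 bpm
Step 2: Ratio = 172 / 72 = 2.3889
Step 3: VO2max = 15.3 * 2.3889 = 36.55 mL/kg/min

36.55 mL/kg/min


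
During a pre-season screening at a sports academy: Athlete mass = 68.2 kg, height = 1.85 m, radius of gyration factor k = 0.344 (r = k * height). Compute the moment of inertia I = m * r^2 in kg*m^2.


r = k * height = 0.344 * 1.85 = 0.6364 m
r^2 = 0.6364^2 = 0.405005
I = 68.2 * 0.405005 = 27.621 kg*m^2

27.621 kg*m^2


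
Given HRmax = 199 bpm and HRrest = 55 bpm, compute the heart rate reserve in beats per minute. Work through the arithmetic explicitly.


Heart rate reserve = maximum HR minus resting HR
HRR = 199 - 55 = 144 bpm

144 bpm


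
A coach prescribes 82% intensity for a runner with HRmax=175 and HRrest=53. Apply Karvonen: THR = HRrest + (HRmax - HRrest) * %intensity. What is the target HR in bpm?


Heart rate reserve = 175 - 53 = 122
Intensity fraction = 82 / 100 = 0.82
THR = 53 + 122 * 0.82 = 153.04 bpm

153.04 bpm


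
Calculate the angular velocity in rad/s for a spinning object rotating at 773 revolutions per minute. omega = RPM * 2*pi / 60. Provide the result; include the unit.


omega = RPM * 2*pi / 60
= 773 * 6.28318531 / 60
= 80.948 rad/s

80.948 rad/s


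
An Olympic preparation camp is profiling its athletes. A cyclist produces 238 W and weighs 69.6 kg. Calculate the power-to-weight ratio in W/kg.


P/W = power / mass
= 238 / 69.6
= 3.42 W/kg

3.42 W/kg


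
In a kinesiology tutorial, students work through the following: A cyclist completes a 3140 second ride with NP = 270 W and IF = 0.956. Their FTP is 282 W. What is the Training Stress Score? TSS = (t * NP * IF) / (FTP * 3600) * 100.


t * NP * IF = 3140 * 270 * 0.956 = 810496.8
FTP * 3600 = 1015200
TSS = (810496.8 / 1015200) * 100 = 79.84

79.84 TSS


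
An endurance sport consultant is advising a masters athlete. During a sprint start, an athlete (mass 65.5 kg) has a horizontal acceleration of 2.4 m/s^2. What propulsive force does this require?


Propulsive force = mass * acceleration
= 65.5 kg * 2.4 m/s^2
= 157.2 N

157.2 N


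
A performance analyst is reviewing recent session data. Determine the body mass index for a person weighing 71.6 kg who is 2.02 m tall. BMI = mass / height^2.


BMI = mass / height^2
= 71.6 / 2.02^2
= 71.6 / 4.0804
= 17.55 kg/m^2

17.55 kg/m^2


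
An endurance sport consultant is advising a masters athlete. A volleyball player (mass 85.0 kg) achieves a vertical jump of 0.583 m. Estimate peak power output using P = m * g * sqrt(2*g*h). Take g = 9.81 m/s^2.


2 * g * h = 2 * 9.81 * 0.583 = 11.43846
sqrt(11.43846) = 3.382079 m/s
P = 85.0 * 9.81 * 3.382079 = 2820.15 W

2820.15 W


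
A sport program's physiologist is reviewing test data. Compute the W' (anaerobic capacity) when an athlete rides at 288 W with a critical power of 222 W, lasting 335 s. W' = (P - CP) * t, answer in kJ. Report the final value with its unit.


Above-CP power = 66 W
Duration = 335 s
W' = 66 * 335 = 22110 J
Convert: 22110 / 1000 = 22.11 kJ

22.11 kJ


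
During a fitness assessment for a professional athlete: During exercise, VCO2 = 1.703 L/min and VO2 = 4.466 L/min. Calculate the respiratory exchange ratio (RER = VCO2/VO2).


RER = VCO2 / VO2
= 1.703 / 4.466
= 0.3813

0.3813


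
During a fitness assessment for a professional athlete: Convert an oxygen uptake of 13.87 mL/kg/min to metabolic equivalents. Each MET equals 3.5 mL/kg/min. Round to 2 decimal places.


One MET = 3.5 mL/kg/min
Number of METs = 13.87 / 3.5
= 3.96 METs

3.96 METs


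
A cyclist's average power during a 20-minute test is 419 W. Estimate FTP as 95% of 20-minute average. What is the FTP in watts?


FTP = 20-min power * 0.95
= 419 * 0.95
= 398.05 W

398.05 W


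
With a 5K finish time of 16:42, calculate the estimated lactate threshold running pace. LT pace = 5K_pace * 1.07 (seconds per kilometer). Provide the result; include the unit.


Race duration = 1002 s for 5 km
Average pace = 1002 / 5 = 200.4 s/km
LT pace = 200.4 * 1.07
= 214.43 s/km

214.43 s/km


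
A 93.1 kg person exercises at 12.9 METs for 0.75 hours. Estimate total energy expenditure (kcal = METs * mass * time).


Energy = METs * mass(kg) * time(h)
= 12.9 * 93.1 * 0.75
= 900.74 kcal

900.74 kcal


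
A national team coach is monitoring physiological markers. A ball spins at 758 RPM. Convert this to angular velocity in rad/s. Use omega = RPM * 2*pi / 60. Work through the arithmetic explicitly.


omega = 758 * 2 * pi / 60
= 758 * 6.28318531 / 60
= 4762.654 / 60
= 79.378 rad/s

79.378 rad/s


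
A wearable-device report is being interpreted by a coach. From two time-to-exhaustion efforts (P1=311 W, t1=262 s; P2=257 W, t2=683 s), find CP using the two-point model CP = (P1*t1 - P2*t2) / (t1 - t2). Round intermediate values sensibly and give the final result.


Work in trial 1 = 81482 J
Work in trial 2 = 175531 J
Delta work = -94049 J
Delta time = -421 s
CP = -94049 / -421 = 223.39 W

223.39 W


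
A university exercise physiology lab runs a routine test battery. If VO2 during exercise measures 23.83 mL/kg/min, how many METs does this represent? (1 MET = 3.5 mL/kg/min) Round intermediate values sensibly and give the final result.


METs = VO2 / 3.5 = 23.83 / 3.5 = 6.81

6.81 METs


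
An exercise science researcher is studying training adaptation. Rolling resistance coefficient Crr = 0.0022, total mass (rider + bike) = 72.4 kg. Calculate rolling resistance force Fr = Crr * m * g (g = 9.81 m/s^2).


Fr = Crr * m * g
= 0.0022 * 72.4 * 9.81
= 1.563 N

1.563 N


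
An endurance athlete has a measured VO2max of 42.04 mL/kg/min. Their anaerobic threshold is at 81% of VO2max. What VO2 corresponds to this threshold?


Anaerobic threshold VO2 = VO2max * 81%
= 42.04 * 0.81
= 34.05 mL/kg/min

34.05 mL/kg/min


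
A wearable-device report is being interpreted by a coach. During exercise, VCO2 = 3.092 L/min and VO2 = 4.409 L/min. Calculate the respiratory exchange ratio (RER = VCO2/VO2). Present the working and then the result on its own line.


RER = VCO2 / VO2
= 3.092 / 4.409
= 0.7013

0.7013


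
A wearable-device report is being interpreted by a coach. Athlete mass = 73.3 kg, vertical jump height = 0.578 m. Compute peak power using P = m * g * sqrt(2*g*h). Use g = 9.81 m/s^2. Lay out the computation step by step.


sqrt(2 * 9.81 * 0.578) = sqrt(11.34036) = 3.367545 m/s
P = 73.3 * 9.81 * 3.367545
= 2421.51 W

2421.51 W


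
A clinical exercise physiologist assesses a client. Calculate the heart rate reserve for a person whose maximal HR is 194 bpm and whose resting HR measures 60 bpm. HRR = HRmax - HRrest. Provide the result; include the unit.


HRmax = 194 bpm
HRrest = 60 bpm
HRR = 194 - 60 = 134 bpm

134 bpm


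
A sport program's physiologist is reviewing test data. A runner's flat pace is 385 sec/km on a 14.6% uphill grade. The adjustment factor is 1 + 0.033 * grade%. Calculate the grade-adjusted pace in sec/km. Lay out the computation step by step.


Factor = 1 + 0.033 * 14.6 = 1.4818
Adjusted pace = 385 * 1.4818
= 570.49 sec/km

570.49 s/km


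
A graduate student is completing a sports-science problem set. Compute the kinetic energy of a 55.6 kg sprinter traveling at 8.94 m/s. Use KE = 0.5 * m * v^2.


Velocity squared = 79.9236
KE = 0.5 * 55.6 * 79.9236 = 2221.88 J

2221.88 J


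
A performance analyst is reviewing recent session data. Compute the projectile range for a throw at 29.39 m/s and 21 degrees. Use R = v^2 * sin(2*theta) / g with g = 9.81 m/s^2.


Two times the angle = 42 degrees
sin(42) = 0.669131
R = 863.7721 * 0.669131 / 9.81 = 58.917 m

58.917 m


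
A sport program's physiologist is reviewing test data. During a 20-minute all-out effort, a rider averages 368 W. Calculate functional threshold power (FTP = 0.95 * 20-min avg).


FTP = 0.95 * 368
= 349.6 W

349.6 W


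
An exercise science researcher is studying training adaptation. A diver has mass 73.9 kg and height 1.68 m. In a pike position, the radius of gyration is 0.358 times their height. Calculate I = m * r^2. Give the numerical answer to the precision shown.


r = 0.358 * 1.68 = 0.60144 m
I = m * r^2 = 73.9 * 0.36173 = 26.732 kg*m^2

26.732 kg*m^2


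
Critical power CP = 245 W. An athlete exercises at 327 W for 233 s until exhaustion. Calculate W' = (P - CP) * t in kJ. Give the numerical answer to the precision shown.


P - CP = 327 - 245 = 82 W
W' = 82 * 233 = 19106 J
= 19106 / 1000 = 19.106 kJ

19.106 kJ


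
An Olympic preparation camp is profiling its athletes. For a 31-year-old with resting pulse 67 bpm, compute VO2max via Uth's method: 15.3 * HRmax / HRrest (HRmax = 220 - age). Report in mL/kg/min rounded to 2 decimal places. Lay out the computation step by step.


Step 1: HRmax = 220 - 31 = 189 bpm
Step 2: Ratio = 189 / 67 = 2.8209
Step 3: VO2max = 15.3 * 2.8209 = 43.16 mL/kg/min

43.16 mL/kg/min


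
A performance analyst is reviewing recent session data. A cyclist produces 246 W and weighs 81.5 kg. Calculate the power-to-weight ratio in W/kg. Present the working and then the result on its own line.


P/W = power / mass
= 246 / 81.5
= 3.018 W/kg

3.018 W/kg


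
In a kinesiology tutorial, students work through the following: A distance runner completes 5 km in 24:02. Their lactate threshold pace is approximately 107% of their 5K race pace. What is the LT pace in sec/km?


Convert to seconds: 24 min 2 s = 1442 s
Pace per km = 1442 / 5 = 288.4 s/km
LT pace = 288.4 * 1.07 = 308.59 s/km

308.59 s/km


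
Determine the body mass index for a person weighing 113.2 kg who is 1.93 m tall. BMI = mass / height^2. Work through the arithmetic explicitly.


BMI = mass / height^2
= 113.2 / 1.93^2
= 113.2 / 3.7249
= 30.39 kg/m^2

30.39 kg/m^2


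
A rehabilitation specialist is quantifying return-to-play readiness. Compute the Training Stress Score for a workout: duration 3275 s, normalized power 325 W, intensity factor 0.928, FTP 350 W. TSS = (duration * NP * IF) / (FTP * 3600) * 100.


Product = 3275 * 325 * 0.928 = 987740.0
Base = 350 * 3600 = 1260000
TSS = 987740.0 / 1260000 * 100 = 78.39

78.39 TSS


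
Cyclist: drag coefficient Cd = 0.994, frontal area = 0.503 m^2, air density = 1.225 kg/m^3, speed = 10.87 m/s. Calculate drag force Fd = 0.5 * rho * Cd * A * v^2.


v^2 = 10.87^2 = 118.1569
Fd = 0.5 * 1.225 * 0.994 * 0.503 * 118.1569
= 36.184 N

36.184 N


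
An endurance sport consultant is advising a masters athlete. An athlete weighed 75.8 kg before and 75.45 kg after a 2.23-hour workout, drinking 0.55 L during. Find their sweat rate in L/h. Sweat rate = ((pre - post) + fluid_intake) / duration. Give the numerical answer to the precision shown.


Body mass change = 0.35 kg
Total sweat loss = 0.35 + 0.55 = 0.9 L
Rate = 0.9 / 2.23 = 0.404 L/h

0.404 L/h


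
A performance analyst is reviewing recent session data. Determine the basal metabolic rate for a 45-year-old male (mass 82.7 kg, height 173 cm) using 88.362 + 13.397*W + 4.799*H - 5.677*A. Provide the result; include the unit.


BMR = 88.362 + 13.397*82.7 + 4.799*173 - 5.677*45
= 1771.06 kcal/day

1771.06 kcal/day


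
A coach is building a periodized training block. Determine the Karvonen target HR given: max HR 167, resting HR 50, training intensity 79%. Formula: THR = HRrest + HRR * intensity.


HRR = HRmax - HRrest = 167 - 50 = 117
THR = 50 + 117 * 0.79
= 142.43 bpm

142.43 bpm


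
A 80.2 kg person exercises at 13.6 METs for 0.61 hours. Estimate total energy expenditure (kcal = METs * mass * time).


Energy = METs * mass(kg) * time(h)
= 13.6 * 80.2 * 0.61
= 665.34 kcal

665.34 kcal


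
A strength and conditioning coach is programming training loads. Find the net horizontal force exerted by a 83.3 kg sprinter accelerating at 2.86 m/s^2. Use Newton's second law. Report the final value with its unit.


Newton's second law: F = m * a
F = 83.3 * 2.86 = 238.24 N

238.24 N


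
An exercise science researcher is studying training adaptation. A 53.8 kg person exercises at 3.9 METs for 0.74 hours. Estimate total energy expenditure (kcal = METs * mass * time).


Energy = METs * mass(kg) * time(h)
= 3.9 * 53.8 * 0.74
= 155.27 kcal

155.27 kcal


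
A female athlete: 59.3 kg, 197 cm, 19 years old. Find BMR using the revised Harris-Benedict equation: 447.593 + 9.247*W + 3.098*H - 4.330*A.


Intercept = 447.593
Weight contribution = 9.247 * 59.3 = 548.3471
Height contribution = 3.098 * 197 = 610.306
Age contribution = 4.33 * 19 = 82.27
BMR = 447.593 + 548.3471 + 610.306 - 82.27
= 1523.98 kcal/day

1523.98 kcal/day


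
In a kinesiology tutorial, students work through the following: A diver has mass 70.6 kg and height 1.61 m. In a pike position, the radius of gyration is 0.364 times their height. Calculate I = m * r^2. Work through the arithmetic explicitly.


r = 0.364 * 1.61 = 0.58604 m
I = m * r^2 = 70.6 * 0.343443 = 24.247 kg*m^2

24.247 kg*m^2


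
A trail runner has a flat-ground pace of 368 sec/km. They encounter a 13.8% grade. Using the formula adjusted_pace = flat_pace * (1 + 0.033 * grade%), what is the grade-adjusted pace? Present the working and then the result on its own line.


Grade factor = 1 + 0.033 * 13.8 = 1.4554
Adjusted = 368 * 1.4554 = 535.59 sec/km

535.59 s/km


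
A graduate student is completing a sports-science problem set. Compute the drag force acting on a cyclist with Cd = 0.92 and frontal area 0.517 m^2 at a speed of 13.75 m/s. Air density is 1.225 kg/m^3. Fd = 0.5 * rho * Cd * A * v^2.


Step 1: v^2 = 189.0625
Step 2: Fd = 0.5 * 1.225 * 0.92 * 0.517 * 189.0625
= 55.079 N

55.079 N
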